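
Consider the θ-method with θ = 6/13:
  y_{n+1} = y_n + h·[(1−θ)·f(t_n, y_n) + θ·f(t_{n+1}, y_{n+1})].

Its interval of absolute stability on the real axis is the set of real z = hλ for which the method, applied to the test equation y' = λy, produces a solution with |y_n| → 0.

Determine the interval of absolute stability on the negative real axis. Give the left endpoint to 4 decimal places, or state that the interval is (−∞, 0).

z∈(-26.0000,0).

Set f=λy, z=hλ:
  y_{n+1} = y_n + z·[7/13·y_n + 6/13·y_{n+1}] ⇒ (1 − 6/13z)y_{n+1} = (1 + 7/13z)y_n
  so R(z) = (1 + 7/13z)/(1 − 6/13z).

Solve |R(x)|<1 on ℝ⁻.
x=-1.6: |R|=0.0796
R=−1: 1+7/13x = −1+6/13x ⇒ -1/13x=2 ⇒ x=2/(-1/13)=-26.0000
Confirm numerically:
  x=-14.684: |R|=0.88808 <1
  x=-13.925: |R|=0.87494 <1
  x=-13.670: |R|=0.87024 <1
  x=-12.764: |R|=0.85225 <1
  x=-26.419: |R|=1.00244 >1
  x=-26.203: |R|=1.00119 >1
Stable set (-26.0000, 0).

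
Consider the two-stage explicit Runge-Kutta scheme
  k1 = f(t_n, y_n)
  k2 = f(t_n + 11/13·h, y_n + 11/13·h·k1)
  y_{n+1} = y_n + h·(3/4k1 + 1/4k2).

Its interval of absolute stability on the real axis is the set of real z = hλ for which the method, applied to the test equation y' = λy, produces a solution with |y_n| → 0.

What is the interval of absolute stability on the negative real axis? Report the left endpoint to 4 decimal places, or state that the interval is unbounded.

(-4.7273, 0).

With y'=λy (z=hλ):
  k1=λy_n ⇒ h·k1=z·y_n;  k2=λ(1+11/13z)y_n ⇒ h·k2=z(1+11/13z)y_n
  y_{n+1}/y_n = 1 + 3/4z + 1/4z(1+11/13z) = 1 + z + 11/52z²
  Hence R(z) = 1 + z + 11/52z².

Find x<0 with |R(x)|<1.
x=-0.85: |R|=0.3028
R=1: x+11/52x²=0 ⇒ x=−52/11=-4.7273; min R=1−1/(4·11/52)=-0.1818>−1
Confirm numerically:
  x=-4.197: |R|=0.52921 <1
  x=-4.076: |R|=0.43845 <1
  x=-2.272: |R|=0.18004 <1
  x=-2.227: |R|=0.17787 <1
  x=-5.253: |R|=1.58419 >1
  x=-5.186: |R|=1.50324 >1
  x=-5.066: |R|=1.36300 >1
Stable set (-4.7273, 0).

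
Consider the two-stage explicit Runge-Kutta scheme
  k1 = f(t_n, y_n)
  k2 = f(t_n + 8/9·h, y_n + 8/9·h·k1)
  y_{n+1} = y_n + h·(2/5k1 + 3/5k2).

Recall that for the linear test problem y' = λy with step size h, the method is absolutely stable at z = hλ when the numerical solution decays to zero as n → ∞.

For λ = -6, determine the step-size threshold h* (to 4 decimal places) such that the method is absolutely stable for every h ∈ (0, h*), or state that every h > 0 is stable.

Test eqn y'=λy, z=hλ:
  k1=λy_n ⇒ h·k1=z·y_n;  k2=λ(1+8/9z)y_n ⇒ h·k2=z(1+8/9z)y_n
  y_{n+1}/y_n = 1 + 2/5z + 3/5z(1+8/9z) = 1 + z + 8/15z²
  Hence R(z) = 1 + z + 8/15z².

Need |R(x)|<1, x<0.
x=-1.15: |R|=0.5553
R=1: x+8/15x²=0 ⇒ x=−15/8=-1.8750; min R=1−1/(4·8/15)=0.5312>−1
Confirm numerically:
  x=-1.589: |R|=0.75762 <1
  x=-1.456: |R|=0.67463 <1
  x=-1.443: |R|=0.66753 <1
  x=-2.269: |R|=1.47679 >1
  x=-2.256: |R|=1.45842 >1
Stable set (-1.8750, 0).

(-1.8750,0); λ=-6 ⇒ h* = (15/8)/6 = 0.3125.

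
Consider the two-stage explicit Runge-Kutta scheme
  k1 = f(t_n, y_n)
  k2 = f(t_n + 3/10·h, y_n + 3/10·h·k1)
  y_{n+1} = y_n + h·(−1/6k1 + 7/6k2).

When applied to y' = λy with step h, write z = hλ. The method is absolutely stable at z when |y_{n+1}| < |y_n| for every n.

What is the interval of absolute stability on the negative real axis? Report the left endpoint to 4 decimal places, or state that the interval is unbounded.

z∈(-2.8571,0).

With y'=λy (z=hλ):
  k1=λy_n ⇒ h·k1=z·y_n;  k2=λ(1+3/10z)y_n ⇒ h·k2=z(1+3/10z)y_n
  y_{n+1}/y_n = 1 − 1/6z + 7/6z(1+3/10z) = 1 + z + 7/20z²
  R(z) = 1 + z + 7/20z².

Boundary: |R(x)|=1, x<0.
x=-1.18: |R|=0.3073
R=1: x+7/20x²=0 ⇒ x=−20/7=-2.8571; min R=1−1/(4·7/20)=0.2857>−1
Confirm numerically:
  x=-2.164: |R|=0.47501 <1
  x=-1.842: |R|=0.34554 <1
  x=-1.260: |R|=0.29566 <1
  x=-1.258: |R|=0.29590 <1
  x=-3.203: |R|=1.38772 >1
  x=-3.014: |R|=1.16547 >1
Interval (-2.8571, 0).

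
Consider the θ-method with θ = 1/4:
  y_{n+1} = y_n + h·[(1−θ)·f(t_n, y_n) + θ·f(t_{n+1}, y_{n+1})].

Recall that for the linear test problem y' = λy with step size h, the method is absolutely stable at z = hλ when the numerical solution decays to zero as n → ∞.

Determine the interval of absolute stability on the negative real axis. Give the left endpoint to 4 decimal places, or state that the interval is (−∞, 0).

Test eqn y'=λy, z=hλ:
  y_{n+1} = y_n + z·[3/4·y_n + 1/4·y_{n+1}] ⇒ (1 − 1/4z)y_{n+1} = (1 + 3/4z)y_n
  Hence R(z) = (1 + 3/4z)/(1 − 1/4z).

Solve |R(x)|<1 on ℝ⁻.
x=-0.94: |R|=0.2389
R=−1: 1+3/4x = −1+1/4x ⇒ -1/2x=2 ⇒ x=2/(-1/2)=-4.0000
Confirm numerically:
  x=-2.904: |R|=0.68250 <1
  x=-2.122: |R|=0.38648 <1
  x=-1.792: |R|=0.23757 <1
  x=-4.476: |R|=1.11232 >1
  x=-4.399: |R|=1.09501 >1
So |R|<1 on (-4.0000, 0).

z∈(-4.0000,0).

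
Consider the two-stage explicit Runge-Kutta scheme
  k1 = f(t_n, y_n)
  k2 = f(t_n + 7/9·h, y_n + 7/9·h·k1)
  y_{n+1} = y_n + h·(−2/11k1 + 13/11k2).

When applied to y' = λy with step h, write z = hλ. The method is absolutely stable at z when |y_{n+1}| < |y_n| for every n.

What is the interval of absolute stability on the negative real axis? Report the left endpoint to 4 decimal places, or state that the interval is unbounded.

(-1.0879, 0).

With y'=λy (z=hλ):
  k1=λy_n ⇒ h·k1=z·y_n;  k2=λ(1+7/9z)y_n ⇒ h·k2=z(1+7/9z)y_n
  y_{n+1}/y_n = 1 − 2/11z + 13/11z(1+7/9z) = 1 + z + 91/99z²
  Hence R(z) = 1 + z + 91/99z².

Find x<0 with |R(x)|<1.
x=-1.51: |R|=1.5858
R=1: x+91/99x²=0 ⇒ x=−99/91=-1.0879; min R=1−1/(4·91/99)=0.7280>−1
Confirm numerically:
  x=-0.709: |R|=0.75306 <1
  x=-0.678: |R|=0.74454 <1
  x=-0.551: |R|=0.72807 <1
  x=-0.526: |R|=0.72832 <1
  x=-1.572: |R|=1.69949 >1
  x=-1.367: |R|=1.35068 >1
So |R|<1 on (-1.0879, 0).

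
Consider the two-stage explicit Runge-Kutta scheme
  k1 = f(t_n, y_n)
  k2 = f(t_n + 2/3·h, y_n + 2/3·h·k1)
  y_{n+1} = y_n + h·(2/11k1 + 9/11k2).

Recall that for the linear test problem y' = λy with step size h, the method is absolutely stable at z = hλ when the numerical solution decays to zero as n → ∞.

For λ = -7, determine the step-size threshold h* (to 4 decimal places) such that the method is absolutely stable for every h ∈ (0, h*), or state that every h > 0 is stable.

Set f=λy, z=hλ:
  k1=λy_n ⇒ h·k1=z·y_n;  k2=λ(1+2/3z)y_n ⇒ h·k2=z(1+2/3z)y_n
  y_{n+1}/y_n = 1 + 2/11z + 9/11z(1+2/3z) = 1 + z + 6/11z²
  R(z) = 1 + z + 6/11z².

Need |R(x)|<1, x<0.
x=-1.61: |R|=0.8039
R=1: x+6/11x²=0 ⇒ x=−11/6=-1.8333; min R=1−1/(4·6/11)=0.5417>−1
Confirm numerically:
  x=-1.297: |R|=0.62057 <1
  x=-0.777: |R|=0.55231 <1
  x=-0.755: |R|=0.55592 <1
  x=-2.326: |R|=1.62506 >1
  x=-2.275: |R|=1.54807 >1
Stable set (-1.8333, 0).

(-1.8333,0); λ=-7 ⇒ h* = (11/6)/7 = 0.2619.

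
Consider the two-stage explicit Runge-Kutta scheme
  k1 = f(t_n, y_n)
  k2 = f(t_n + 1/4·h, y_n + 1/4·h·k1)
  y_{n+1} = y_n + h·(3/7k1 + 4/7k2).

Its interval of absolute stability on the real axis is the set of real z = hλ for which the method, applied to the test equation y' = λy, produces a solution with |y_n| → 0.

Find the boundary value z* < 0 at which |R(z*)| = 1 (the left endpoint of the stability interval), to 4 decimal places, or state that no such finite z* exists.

left endpoint -7.0000.

Set f=λy, z=hλ:
  k1=λy_n ⇒ h·k1=z·y_n;  k2=λ(1+1/4z)y_n ⇒ h·k2=z(1+1/4z)y_n
  y_{n+1}/y_n = 1 + 3/7z + 4/7z(1+1/4z) = 1 + z + 1/7z²
  Hence R(z) = 1 + z + 1/7z².

Need |R(x)|<1, x<0.
x=-0.64: |R|=0.4185
R=1: x+1/7x²=0 ⇒ x=−7=-7.0000; min R=1−1/(4·1/7)=-0.7500>−1
Confirm numerically:
  x=-5.579: |R|=0.13254 <1
  x=-4.662: |R|=0.55711 <1
  x=-3.297: |R|=0.74411 <1
  x=-3.293: |R|=0.74388 <1
  x=-7.549: |R|=1.59206 >1
  x=-7.337: |R|=1.35322 >1
Interval (-7.0000, 0).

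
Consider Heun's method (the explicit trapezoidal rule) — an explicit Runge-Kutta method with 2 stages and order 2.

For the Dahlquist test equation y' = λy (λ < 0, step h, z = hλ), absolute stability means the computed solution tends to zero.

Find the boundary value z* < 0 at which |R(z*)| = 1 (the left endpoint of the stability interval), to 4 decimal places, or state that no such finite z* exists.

On y'=λy, z=hλ:
  order 2, 2-stage ⇒ R(z)=1+z+z^2/2
  (e.g. R(-0.75)=0.53125, |R|=0.53125)

Solve |R(x)|<1 on ℝ⁻.
x=-0.75: |R|=0.5312
|R(-2.17)|=1.1845 |R(-2.12)|=1.1272 |R(-2.08)|=1.0832
Bisect:
  x_lo=-2.7363 |R|=2.0074  x_hi=-0.2249 |R|=0.8004
  mid=-1.48062 |R|=0.61550 →hi
  mid=-2.10846 |R|=1.11435 →lo
  mid=-1.79454 |R|=0.81565 →hi
  mid=-1.95150 |R|=0.95268 →hi
  mid=-2.02998 |R|=1.03043 →lo
  mid=-1.99074 |R|=0.99079 →hi
  mid=-2.01036 |R|=1.01042 →lo
  mid=-2.00055 |R|=1.00055 →lo
  mid=-1.99565 |R|=0.99566 →hi
  ...
  [-2.00009,-1.99994] ⇒ x*=-2.0000
Stable set (-2.0000, 0).

left endpoint -2.0000.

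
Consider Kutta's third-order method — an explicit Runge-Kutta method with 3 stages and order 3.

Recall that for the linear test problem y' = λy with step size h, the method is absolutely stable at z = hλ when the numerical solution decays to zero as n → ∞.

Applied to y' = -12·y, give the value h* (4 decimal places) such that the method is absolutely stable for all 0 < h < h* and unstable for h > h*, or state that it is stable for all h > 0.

(-2.5127,0); λ=-12 ⇒ h* = 0.2094.

Test eqn y'=λy, z=hλ:
  order 3, 3-stage ⇒ R(z)=1+z+z^2/2+z^3/6
  (e.g. R(-1.05)=0.30831, |R|=0.30831)

Find x<0 with |R(x)|<1.
x=-1.05: |R|=0.3083
|R(-2.34)|=0.7377 |R(-2.15)|=0.4951 |R(-0.92)|=0.3734
Bisect:
  x_lo=-2.9101 |R|=1.7832  x_hi=-0.1766 |R|=0.8381
  mid=-1.54333 |R|=0.03494 →hi
  mid=-2.22671 |R|=0.58769 →hi
  mid=-2.56841 |R|=1.09389 →lo
  mid=-2.39756 |R|=0.82039 →hi
  mid=-2.48298 |R|=0.95173 →hi
  mid=-2.52570 |R|=1.02142 →lo
  mid=-2.50434 |R|=0.98623 →hi
  mid=-2.51502 |R|=1.00374 →lo
  mid=-2.50968 |R|=0.99497 →hi
  mid=-2.51235 |R|=0.99935 →hi
  ...
  [-2.51285,-2.51268] ⇒ x*=-2.5127
Stable set (-2.5127, 0).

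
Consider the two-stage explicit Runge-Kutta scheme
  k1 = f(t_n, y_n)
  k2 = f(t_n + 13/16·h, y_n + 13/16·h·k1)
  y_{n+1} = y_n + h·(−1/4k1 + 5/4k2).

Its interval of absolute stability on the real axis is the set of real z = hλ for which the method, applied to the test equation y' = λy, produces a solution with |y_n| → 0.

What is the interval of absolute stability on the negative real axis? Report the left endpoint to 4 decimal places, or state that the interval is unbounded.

Set f=λy, z=hλ:
  k1=λy_n ⇒ h·k1=z·y_n;  k2=λ(1+13/16z)y_n ⇒ h·k2=z(1+13/16z)y_n
  y_{n+1}/y_n = 1 − 1/4z + 5/4z(1+13/16z) = 1 + z + 65/64z²
  so R(z) = 1 + z + 65/64z².

Find x<0 with |R(x)|<1.
x=-1.06: |R|=1.0812
R=1: x+65/64x²=0 ⇒ x=−64/65=-0.9846; min R=1−1/(4·65/64)=0.7538>−1
Confirm numerically:
  x=-0.762: |R|=0.82772 <1
  x=-0.642: |R|=0.77660 <1
  x=-0.517: |R|=0.75447 <1
  x=-0.458: |R|=0.75504 <1
  x=-1.543: |R|=1.87505 >1
  x=-1.363: |R|=1.52380 >1
Interval (-0.9846, 0).

z∈(-0.9846,0).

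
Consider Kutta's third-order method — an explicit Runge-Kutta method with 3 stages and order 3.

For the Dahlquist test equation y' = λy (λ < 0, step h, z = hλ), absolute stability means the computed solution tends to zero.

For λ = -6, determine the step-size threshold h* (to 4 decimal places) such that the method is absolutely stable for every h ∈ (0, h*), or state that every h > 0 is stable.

(-2.5127,0); λ=-6 ⇒ h* = 0.4188.

With y'=λy (z=hλ):
  order 3, 3-stage ⇒ R(z)=1+z+z^2/2+z^3/6
  (e.g. R(-1.1)=0.28317, |R|=0.28317)

Solve |R(x)|<1 on ℝ⁻.
x=-1.1: |R|=0.2832
|R(-2.11)|=0.4496 |R(-1.81)|=0.1602 |R(-1.39)|=0.1284
Bisect:
  x_lo=-2.9057 |R|=1.7730  x_hi=-0.3254 |R|=0.7218
  mid=-1.61554 |R|=0.01331 →hi
  mid=-2.26062 |R|=0.63087 →hi
  mid=-2.58316 |R|=1.11959 →lo
  mid=-2.42189 |R|=0.85674 →hi
  mid=-2.50253 |R|=0.98328 →hi
  mid=-2.54285 |R|=1.05018 →lo
  mid=-2.52269 |R|=1.01642 →lo
  mid=-2.51261 |R|=0.99977 →hi
  ...
  [-2.51276,-2.51261] ⇒ x*=-2.5127
So |R|<1 on (-2.5127, 0).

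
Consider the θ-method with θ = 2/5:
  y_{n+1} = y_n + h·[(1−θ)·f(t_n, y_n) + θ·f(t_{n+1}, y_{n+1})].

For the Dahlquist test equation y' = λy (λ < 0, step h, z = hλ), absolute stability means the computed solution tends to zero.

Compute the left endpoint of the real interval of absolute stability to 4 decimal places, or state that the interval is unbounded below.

With y'=λy (z=hλ):
  y_{n+1} = y_n + z·[3/5·y_n + 2/5·y_{n+1}] ⇒ (1 − 2/5z)y_{n+1} = (1 + 3/5z)y_n
  ⇒ R(z) = (1 + 3/5z)/(1 − 2/5z).

Boundary: |R(x)|=1, x<0.
x=-1.29: |R|=0.1491
R=−1: 1+3/5x = −1+2/5x ⇒ -1/5x=2 ⇒ x=2/(-1/5)=-10.0000
Confirm numerically:
  x=-7.108: |R|=0.84950 <1
  x=-6.988: |R|=0.84127 <1
  x=-6.759: |R|=0.82498 <1
  x=-10.474: |R|=1.01827 >1
  x=-10.228: |R|=1.00896 >1
  x=-10.075: |R|=1.00298 >1
Stable set (-10.0000, 0).

z* = -10.0000.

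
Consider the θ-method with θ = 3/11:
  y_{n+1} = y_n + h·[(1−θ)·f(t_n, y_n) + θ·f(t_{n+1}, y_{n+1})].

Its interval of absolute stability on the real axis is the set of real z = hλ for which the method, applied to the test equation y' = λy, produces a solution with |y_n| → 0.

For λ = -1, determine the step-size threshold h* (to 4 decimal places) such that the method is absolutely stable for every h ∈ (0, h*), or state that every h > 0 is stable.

(-4.4000,0); λ=-1 ⇒ h* = (22/5)/1 = 4.4000.

With y'=λy (z=hλ):
  y_{n+1} = y_n + z·[8/11·y_n + 3/11·y_{n+1}] ⇒ (1 − 3/11z)y_{n+1} = (1 + 8/11z)y_n
  R(z) = (1 + 8/11z)/(1 − 3/11z).

Solve |R(x)|<1 on ℝ⁻.
x=-0.88: |R|=0.2903
R=−1: 1+8/11x = −1+3/11x ⇒ -5/11x=2 ⇒ x=2/(-5/11)=-4.4000
Confirm numerically:
  x=-3.064: |R|=0.66918 <1
  x=-2.246: |R|=0.39283 <1
  x=-1.896: |R|=0.24976 <1
  x=-4.652: |R|=1.05049 >1
  x=-4.564: |R|=1.03321 >1
  x=-4.477: |R|=1.01576 >1
Stable set (-4.4000, 0).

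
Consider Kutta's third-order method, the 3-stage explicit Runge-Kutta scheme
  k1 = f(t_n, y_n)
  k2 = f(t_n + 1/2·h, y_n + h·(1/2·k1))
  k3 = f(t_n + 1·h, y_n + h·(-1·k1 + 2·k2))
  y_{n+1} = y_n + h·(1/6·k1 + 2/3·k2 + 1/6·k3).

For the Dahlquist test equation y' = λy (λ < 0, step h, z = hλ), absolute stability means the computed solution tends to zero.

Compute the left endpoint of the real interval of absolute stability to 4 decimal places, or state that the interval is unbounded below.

left endpoint -2.5127.

Test eqn y'=λy, z=hλ:
  order 3, 3-stage ⇒ R(z)=1+z+z^2/2+z^3/6
  (e.g. R(-1.19)=0.23719, |R|=0.23719)

Find x<0 with |R(x)|<1.
x=-1.19: |R|=0.2372
|R(-2.69)|=1.3161 |R(-2.42)|=0.8539 |R(-0.52)|=0.5918
Bisect:
  x_lo=-3.3666 |R|=3.0590  x_hi=-0.0984 |R|=0.9063
  mid=-1.73249 |R|=0.09842 →hi
  mid=-2.54953 |R|=1.06151 →lo
  mid=-2.14101 |R|=0.48475 →hi
  mid=-2.34527 |R|=0.74507 →hi
  mid=-2.44740 |R|=0.89574 →hi
  mid=-2.49846 |R|=0.97667 →hi
  mid=-2.52399 |R|=1.01859 →lo
  mid=-2.51123 |R|=0.99751 →hi
  mid=-2.51761 |R|=1.00802 →lo
  ...
  [-2.51282,-2.51262] ⇒ x*=-2.5127
Stable set (-2.5127, 0).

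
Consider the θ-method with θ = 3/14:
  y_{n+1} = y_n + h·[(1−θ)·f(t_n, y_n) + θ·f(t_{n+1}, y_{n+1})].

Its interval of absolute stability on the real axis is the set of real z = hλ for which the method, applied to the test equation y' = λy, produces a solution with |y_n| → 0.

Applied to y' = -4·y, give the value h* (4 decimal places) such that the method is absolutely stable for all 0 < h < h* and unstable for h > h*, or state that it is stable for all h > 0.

Set f=λy, z=hλ:
  y_{n+1} = y_n + z·[11/14·y_n + 3/14·y_{n+1}] ⇒ (1 − 3/14z)y_{n+1} = (1 + 11/14z)y_n
  Hence R(z) = (1 + 11/14z)/(1 − 3/14z).

Find x<0 with |R(x)|<1.
x=-0.55: |R|=0.5080
R=−1: 1+11/14x = −1+3/14x ⇒ -4/7x=2 ⇒ x=2/(-4/7)=-3.5000
Confirm numerically:
  x=-3.011: |R|=0.83016 <1
  x=-2.278: |R|=0.53077 <1
  x=-2.147: |R|=0.47048 <1
  x=-1.613: |R|=0.19868 <1
  x=-3.745: |R|=1.07767 >1
  x=-3.583: |R|=1.02683 >1
Stable set (-3.5000, 0).

(-3.5000,0); λ=-4 ⇒ h* = (7/2)/4 = 0.8750.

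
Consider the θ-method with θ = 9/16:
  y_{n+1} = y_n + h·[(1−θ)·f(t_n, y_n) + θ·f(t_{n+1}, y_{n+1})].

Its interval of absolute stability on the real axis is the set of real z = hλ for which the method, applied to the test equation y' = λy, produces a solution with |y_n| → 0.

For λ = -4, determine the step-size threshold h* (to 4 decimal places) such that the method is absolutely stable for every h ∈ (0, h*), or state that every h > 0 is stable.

interval (−∞, 0). Any h>0 works for λ=-4.

With y'=λy (z=hλ):
  y_{n+1} = y_n + z·[7/16·y_n + 9/16·y_{n+1}] ⇒ (1 − 9/16z)y_{n+1} = (1 + 7/16z)y_n
  Hence R(z) = (1 + 7/16z)/(1 − 9/16z).

Solve |R(x)|<1 on ℝ⁻.
x=-1.18: |R|=0.2908
x=-2: |R|=0.0588
x=-10: |R|=0.5094
x=-100: |R|=0.7467
θ=9/16≥1/2 ⇒ |1+7/16x|<|1−9/16x| ∀x<0 ⇒ stable on all of ℝ⁻.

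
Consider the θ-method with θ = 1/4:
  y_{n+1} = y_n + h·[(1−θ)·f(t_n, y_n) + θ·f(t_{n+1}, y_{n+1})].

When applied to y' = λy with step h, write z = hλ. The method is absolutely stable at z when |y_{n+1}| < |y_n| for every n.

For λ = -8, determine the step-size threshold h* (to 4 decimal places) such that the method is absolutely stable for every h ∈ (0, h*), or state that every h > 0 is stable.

Set f=λy, z=hλ:
  y_{n+1} = y_n + z·[3/4·y_n + 1/4·y_{n+1}] ⇒ (1 − 1/4z)y_{n+1} = (1 + 3/4z)y_n
  Hence R(z) = (1 + 3/4z)/(1 − 1/4z).

Solve |R(x)|<1 on ℝ⁻.
x=-1.71: |R|=0.1979
R=−1: 1+3/4x = −1+1/4x ⇒ -1/2x=2 ⇒ x=2/(-1/2)=-4.0000
Confirm numerically:
  x=-3.910: |R|=0.97724 <1
  x=-2.121: |R|=0.38605 <1
  x=-1.649: |R|=0.16764 <1
  x=-4.269: |R|=1.06506 >1
  x=-4.187: |R|=1.04568 >1
  x=-4.159: |R|=1.03898 >1
Stable set (-4.0000, 0).

(-4.0000,0); λ=-8 ⇒ h* = (4)/8 = 0.5000.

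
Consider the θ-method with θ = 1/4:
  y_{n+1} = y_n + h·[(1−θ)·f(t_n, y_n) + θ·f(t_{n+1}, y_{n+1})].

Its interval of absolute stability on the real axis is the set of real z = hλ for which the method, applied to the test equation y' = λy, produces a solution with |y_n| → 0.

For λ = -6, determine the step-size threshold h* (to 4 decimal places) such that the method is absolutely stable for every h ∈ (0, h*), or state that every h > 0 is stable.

(-4.0000,0); λ=-6 ⇒ h* = (4)/6 = 0.6667.

Test eqn y'=λy, z=hλ:
  y_{n+1} = y_n + z·[3/4·y_n + 1/4·y_{n+1}] ⇒ (1 − 1/4z)y_{n+1} = (1 + 3/4z)y_n
  ⇒ R(z) = (1 + 3/4z)/(1 − 1/4z).

Solve |R(x)|<1 on ℝ⁻.
x=-0.61: |R|=0.4707
R=−1: 1+3/4x = −1+1/4x ⇒ -1/2x=2 ⇒ x=2/(-1/2)=-4.0000
Confirm numerically:
  x=-3.751: |R|=0.93575 <1
  x=-3.452: |R|=0.85293 <1
  x=-3.445: |R|=0.85091 <1
  x=-4.536: |R|=1.12559 >1
  x=-4.516: |R|=1.12118 >1
  x=-4.217: |R|=1.05282 >1
Stable set (-4.0000, 0).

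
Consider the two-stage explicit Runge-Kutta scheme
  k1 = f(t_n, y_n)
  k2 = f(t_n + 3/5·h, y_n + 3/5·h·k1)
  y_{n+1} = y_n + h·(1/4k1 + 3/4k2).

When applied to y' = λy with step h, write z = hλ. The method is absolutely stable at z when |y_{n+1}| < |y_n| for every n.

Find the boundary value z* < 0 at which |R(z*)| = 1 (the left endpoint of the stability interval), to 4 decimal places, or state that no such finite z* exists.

With y'=λy (z=hλ):
  k1=λy_n ⇒ h·k1=z·y_n;  k2=λ(1+3/5z)y_n ⇒ h·k2=z(1+3/5z)y_n
  y_{n+1}/y_n = 1 + 1/4z + 3/4z(1+3/5z) = 1 + z + 9/20z²
  ⇒ R(z) = 1 + z + 9/20z².

Boundary: |R(x)|=1, x<0.
x=-0.49: |R|=0.6180
R=1: x+9/20x²=0 ⇒ x=−20/9=-2.2222; min R=1−1/(4·9/20)=0.4444>−1
Confirm numerically:
  x=-1.828: |R|=0.67571 <1
  x=-1.285: |R|=0.45805 <1
  x=-1.129: |R|=0.44459 <1
  x=-2.777: |R|=1.69328 >1
  x=-2.760: |R|=1.66792 >1
  x=-2.679: |R|=1.55067 >1
So |R|<1 on (-2.2222, 0).

left endpoint -2.2222.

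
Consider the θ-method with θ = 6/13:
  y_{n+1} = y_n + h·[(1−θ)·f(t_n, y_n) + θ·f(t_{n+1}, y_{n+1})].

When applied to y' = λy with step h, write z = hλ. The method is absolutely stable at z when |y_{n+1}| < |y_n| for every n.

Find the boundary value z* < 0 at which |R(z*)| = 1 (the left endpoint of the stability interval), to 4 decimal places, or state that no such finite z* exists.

left endpoint -26.0000.

Set f=λy, z=hλ:
  y_{n+1} = y_n + z·[7/13·y_n + 6/13·y_{n+1}] ⇒ (1 − 6/13z)y_{n+1} = (1 + 7/13z)y_n
  R(z) = (1 + 7/13z)/(1 − 6/13z).

Find x<0 with |R(x)|<1.
x=-1.42: |R|=0.1422
R=−1: 1+7/13x = −1+6/13x ⇒ -1/13x=2 ⇒ x=2/(-1/13)=-26.0000
Confirm numerically:
  x=-21.012: |R|=0.96413 <1
  x=-20.229: |R|=0.95705 <1
  x=-18.594: |R|=0.94054 <1
  x=-13.548: |R|=0.86794 <1
  x=-26.444: |R|=1.00259 >1
  x=-26.232: |R|=1.00136 >1
  x=-26.204: |R|=1.00120 >1
Interval (-26.0000, 0).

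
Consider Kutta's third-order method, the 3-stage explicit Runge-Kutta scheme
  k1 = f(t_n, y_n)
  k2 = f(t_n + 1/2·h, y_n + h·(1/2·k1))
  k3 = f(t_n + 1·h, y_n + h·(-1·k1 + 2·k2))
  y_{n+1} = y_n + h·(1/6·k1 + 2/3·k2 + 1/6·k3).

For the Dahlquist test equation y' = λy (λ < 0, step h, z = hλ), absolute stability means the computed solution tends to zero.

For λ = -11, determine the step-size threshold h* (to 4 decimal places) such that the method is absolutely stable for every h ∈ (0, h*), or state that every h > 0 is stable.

(-2.5127,0); λ=-11 ⇒ h* = 0.2284.

Set f=λy, z=hλ:
  order 3, 3-stage ⇒ R(z)=1+z+z^2/2+z^3/6
  (e.g. R(-0.83)=0.41915, |R|=0.41915)

Boundary: |R(x)|=1, x<0.
x=-0.83: |R|=0.4192
|R(-2.64)|=1.2218 |R(-2.36)|=0.7659 |R(-1.49)|=0.0687
Bisect:
  x_lo=-3.0220 |R|=2.0556  x_hi=-0.2540 |R|=0.7755
  mid=-1.63800 |R|=0.02895 →hi
  mid=-2.33002 |R|=0.72380 →hi
  mid=-2.67603 |R|=1.28935 →lo
  mid=-2.50302 |R|=0.98408 →hi
  mid=-2.58952 |R|=1.13077 →lo
  mid=-2.54627 |R|=1.05598 →lo
  mid=-2.52465 |R|=1.01968 →lo
  mid=-2.51383 |R|=1.00179 →lo
  mid=-2.50843 |R|=0.99291 →hi
  ...
  [-2.51282,-2.51265] ⇒ x*=-2.5127
So |R|<1 on (-2.5127, 0).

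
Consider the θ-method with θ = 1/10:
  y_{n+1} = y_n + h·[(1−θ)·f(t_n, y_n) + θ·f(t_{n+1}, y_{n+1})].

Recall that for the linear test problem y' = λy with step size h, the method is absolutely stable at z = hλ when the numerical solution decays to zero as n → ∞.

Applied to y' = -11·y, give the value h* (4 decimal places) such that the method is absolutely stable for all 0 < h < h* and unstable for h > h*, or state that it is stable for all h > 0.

Test eqn y'=λy, z=hλ:
  y_{n+1} = y_n + z·[9/10·y_n + 1/10·y_{n+1}] ⇒ (1 − 1/10z)y_{n+1} = (1 + 9/10z)y_n
  ⇒ R(z) = (1 + 9/10z)/(1 − 1/10z).

Boundary: |R(x)|=1, x<0.
x=-1.01: |R|=0.0827
R=−1: 1+9/10x = −1+1/10x ⇒ -4/5x=2 ⇒ x=2/(-4/5)=-2.5000
Confirm numerically:
  x=-2.443: |R|=0.96335 <1
  x=-2.176: |R|=0.78712 <1
  x=-1.705: |R|=0.45664 <1
  x=-1.245: |R|=0.10716 <1
  x=-2.605: |R|=1.06664 >1
  x=-2.559: |R|=1.03758 >1
Interval (-2.5000, 0).

(-2.5000,0); λ=-11 ⇒ h* = (5/2)/11 = 0.2273.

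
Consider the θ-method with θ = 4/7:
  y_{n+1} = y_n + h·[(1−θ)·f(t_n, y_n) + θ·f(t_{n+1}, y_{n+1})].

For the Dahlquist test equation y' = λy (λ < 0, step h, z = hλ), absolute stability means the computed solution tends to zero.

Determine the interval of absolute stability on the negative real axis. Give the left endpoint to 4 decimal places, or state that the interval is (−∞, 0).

With y'=λy (z=hλ):
  y_{n+1} = y_n + z·[3/7·y_n + 4/7·y_{n+1}] ⇒ (1 − 4/7z)y_{n+1} = (1 + 3/7z)y_n
  Hence R(z) = (1 + 3/7z)/(1 − 4/7z).

Need |R(x)|<1, x<0.
x=-1.3: |R|=0.2541
x=-2: |R|=0.0667
x=-10: |R|=0.4894
x=-100: |R|=0.7199
θ=4/7≥1/2 ⇒ |1+3/7x|<|1−4/7x| ∀x<0 ⇒ stable on all of ℝ⁻.

interval (−∞, 0).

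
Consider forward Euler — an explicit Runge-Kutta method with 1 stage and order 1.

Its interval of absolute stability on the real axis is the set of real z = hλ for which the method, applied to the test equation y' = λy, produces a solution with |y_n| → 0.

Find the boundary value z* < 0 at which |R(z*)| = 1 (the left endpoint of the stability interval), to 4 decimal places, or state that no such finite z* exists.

With y'=λy (z=hλ):
  order 1, 1-stage ⇒ R(z)=1+z
  (e.g. R(-0.51)=0.49000, |R|=0.49000)

Find x<0 with |R(x)|<1.
x=-0.51: |R|=0.4900
|R(-2.39)|=1.3900 |R(-1.99)|=0.9900 |R(-0.76)|=0.2400
Bisect:
  x_lo=-2.6042 |R|=1.6042  x_hi=-0.0572 |R|=0.9428
  mid=-1.33070 |R|=0.33070 →hi
  mid=-1.96744 |R|=0.96744 →hi
  mid=-2.28582 |R|=1.28582 →lo
  mid=-2.12663 |R|=1.12663 →lo
  mid=-2.04704 |R|=1.04704 →lo
  mid=-2.00724 |R|=1.00724 →lo
  mid=-1.98734 |R|=0.98734 →hi
  mid=-1.99729 |R|=0.99729 →hi
  mid=-2.00227 |R|=1.00227 →lo
  ...
  [-2.00009,-1.99993] ⇒ x*=-2.0000
Interval (-2.0000, 0).

left endpoint -2.0000.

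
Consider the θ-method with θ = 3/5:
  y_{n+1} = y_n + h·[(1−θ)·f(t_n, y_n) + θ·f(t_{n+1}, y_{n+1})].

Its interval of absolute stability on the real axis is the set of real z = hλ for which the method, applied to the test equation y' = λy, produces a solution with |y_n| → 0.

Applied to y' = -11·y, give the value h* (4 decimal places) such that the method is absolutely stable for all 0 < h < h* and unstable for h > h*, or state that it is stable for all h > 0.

On y'=λy, z=hλ:
  y_{n+1} = y_n + z·[2/5·y_n + 3/5·y_{n+1}] ⇒ (1 − 3/5z)y_{n+1} = (1 + 2/5z)y_n
  R(z) = (1 + 2/5z)/(1 − 3/5z).

Solve |R(x)|<1 on ℝ⁻.
x=-1.78: |R|=0.1393
x=-2: |R|=0.0909
x=-10: |R|=0.4286
x=-100: |R|=0.6393
θ=3/5≥1/2 ⇒ |1+2/5x|<|1−3/5x| ∀x<0 ⇒ stable on all of ℝ⁻.

(−∞, 0) — no finite endpoint. Any h>0 works for λ=-11.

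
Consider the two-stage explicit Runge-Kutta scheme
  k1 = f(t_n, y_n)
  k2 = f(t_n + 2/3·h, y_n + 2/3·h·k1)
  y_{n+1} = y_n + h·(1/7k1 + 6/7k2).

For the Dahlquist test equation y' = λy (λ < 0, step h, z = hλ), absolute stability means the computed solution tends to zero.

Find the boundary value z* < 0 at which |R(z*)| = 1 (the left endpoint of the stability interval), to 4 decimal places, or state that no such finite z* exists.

Set f=λy, z=hλ:
  k1=λy_n ⇒ h·k1=z·y_n;  k2=λ(1+2/3z)y_n ⇒ h·k2=z(1+2/3z)y_n
  y_{n+1}/y_n = 1 + 1/7z + 6/7z(1+2/3z) = 1 + z + 4/7z²
  so R(z) = 1 + z + 4/7z².

Boundary: |R(x)|=1, x<0.
x=-1.4: |R|=0.7200
R=1: x+4/7x²=0 ⇒ x=−7/4=-1.7500; min R=1−1/(4·4/7)=0.5625>−1
Confirm numerically:
  x=-1.683: |R|=0.93557 <1
  x=-1.352: |R|=0.69252 <1
  x=-0.713: |R|=0.57750 <1
  x=-1.960: |R|=1.23520 >1
  x=-1.908: |R|=1.17227 >1
Stable set (-1.7500, 0).

z* = -1.7500.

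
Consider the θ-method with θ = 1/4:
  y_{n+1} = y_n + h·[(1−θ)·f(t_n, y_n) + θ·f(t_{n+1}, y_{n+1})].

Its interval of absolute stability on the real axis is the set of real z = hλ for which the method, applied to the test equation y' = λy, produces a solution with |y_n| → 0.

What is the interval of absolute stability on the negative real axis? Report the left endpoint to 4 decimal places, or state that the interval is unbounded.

z∈(-4.0000,0).

With y'=λy (z=hλ):
  y_{n+1} = y_n + z·[3/4·y_n + 1/4·y_{n+1}] ⇒ (1 − 1/4z)y_{n+1} = (1 + 3/4z)y_n
  Hence R(z) = (1 + 3/4z)/(1 − 1/4z).

Need |R(x)|<1, x<0.
x=-1.09: |R|=0.1434
R=−1: 1+3/4x = −1+1/4x ⇒ -1/2x=2 ⇒ x=2/(-1/2)=-4.0000
Confirm numerically:
  x=-3.337: |R|=0.81927 <1
  x=-3.049: |R|=0.73017 <1
  x=-3.033: |R|=0.72501 <1
  x=-4.202: |R|=1.04926 >1
  x=-4.139: |R|=1.03416 >1
Stable set (-4.0000, 0).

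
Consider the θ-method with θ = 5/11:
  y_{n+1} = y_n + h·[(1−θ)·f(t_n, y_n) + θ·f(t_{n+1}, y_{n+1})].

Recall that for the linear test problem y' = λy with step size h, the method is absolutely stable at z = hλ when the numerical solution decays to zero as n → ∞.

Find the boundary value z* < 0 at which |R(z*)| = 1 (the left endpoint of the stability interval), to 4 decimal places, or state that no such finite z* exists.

left endpoint -22.0000.

On y'=λy, z=hλ:
  y_{n+1} = y_n + z·[6/11·y_n + 5/11·y_{n+1}] ⇒ (1 − 5/11z)y_{n+1} = (1 + 6/11z)y_n
  so R(z) = (1 + 6/11z)/(1 − 5/11z).

Boundary: |R(x)|=1, x<0.
x=-1.25: |R|=0.2029
R=−1: 1+6/11x = −1+5/11x ⇒ -1/11x=2 ⇒ x=2/(-1/11)=-22.0000
Confirm numerically:
  x=-19.309: |R|=0.97498 <1
  x=-19.061: |R|=0.97235 <1
  x=-15.433: |R|=0.92551 <1
  x=-14.874: |R|=0.91653 <1
  x=-22.171: |R|=1.00140 >1
  x=-22.155: |R|=1.00127 >1
Stable set (-22.0000, 0).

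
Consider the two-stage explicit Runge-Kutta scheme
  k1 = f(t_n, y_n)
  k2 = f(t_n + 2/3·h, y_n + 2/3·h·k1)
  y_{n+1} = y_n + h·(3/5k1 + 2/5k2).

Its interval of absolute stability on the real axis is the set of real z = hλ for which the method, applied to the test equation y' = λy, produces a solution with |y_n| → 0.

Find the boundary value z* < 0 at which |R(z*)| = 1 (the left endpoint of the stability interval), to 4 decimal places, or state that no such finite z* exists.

z* = -3.7500.

Set f=λy, z=hλ:
  k1=λy_n ⇒ h·k1=z·y_n;  k2=λ(1+2/3z)y_n ⇒ h·k2=z(1+2/3z)y_n
  y_{n+1}/y_n = 1 + 3/5z + 2/5z(1+2/3z) = 1 + z + 4/15z²
  so R(z) = 1 + z + 4/15z².

Find x<0 with |R(x)|<1.
x=-1.48: |R|=0.1041
R=1: x+4/15x²=0 ⇒ x=−15/4=-3.7500; min R=1−1/(4·4/15)=0.0625>−1
Confirm numerically:
  x=-3.175: |R|=0.51317 <1
  x=-2.519: |R|=0.17310 <1
  x=-2.001: |R|=0.06673 <1
  x=-4.330: |R|=1.66971 >1
  x=-4.242: |R|=1.55655 >1
So |R|<1 on (-3.7500, 0).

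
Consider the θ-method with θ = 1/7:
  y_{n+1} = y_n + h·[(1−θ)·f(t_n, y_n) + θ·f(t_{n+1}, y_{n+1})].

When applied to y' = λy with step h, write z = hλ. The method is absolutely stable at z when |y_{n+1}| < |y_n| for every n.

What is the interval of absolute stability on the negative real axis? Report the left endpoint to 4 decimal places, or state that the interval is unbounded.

On y'=λy, z=hλ:
  y_{n+1} = y_n + z·[6/7·y_n + 1/7·y_{n+1}] ⇒ (1 − 1/7z)y_{n+1} = (1 + 6/7z)y_n
  R(z) = (1 + 6/7z)/(1 − 1/7z).

Need |R(x)|<1, x<0.
x=-0.56: |R|=0.4815
R=−1: 1+6/7x = −1+1/7x ⇒ -5/7x=2 ⇒ x=2/(-5/7)=-2.8000
Confirm numerically:
  x=-2.082: |R|=0.60471 <1
  x=-1.515: |R|=0.24545 <1
  x=-1.506: |R|=0.23936 <1
  x=-3.280: |R|=1.23346 >1
  x=-2.842: |R|=1.02134 >1
So |R|<1 on (-2.8000, 0).

(-2.8000, 0).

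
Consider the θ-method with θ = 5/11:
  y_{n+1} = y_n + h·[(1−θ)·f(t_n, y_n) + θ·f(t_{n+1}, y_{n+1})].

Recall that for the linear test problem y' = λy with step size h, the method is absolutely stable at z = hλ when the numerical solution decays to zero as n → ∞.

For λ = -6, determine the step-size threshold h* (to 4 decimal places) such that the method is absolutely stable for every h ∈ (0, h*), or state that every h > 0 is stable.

On y'=λy, z=hλ:
  y_{n+1} = y_n + z·[6/11·y_n + 5/11·y_{n+1}] ⇒ (1 − 5/11z)y_{n+1} = (1 + 6/11z)y_n
  so R(z) = (1 + 6/11z)/(1 − 5/11z).

Boundary: |R(x)|=1, x<0.
x=-1.23: |R|=0.2111
R=−1: 1+6/11x = −1+5/11x ⇒ -1/11x=2 ⇒ x=2/(-1/11)=-22.0000
Confirm numerically:
  x=-18.269: |R|=0.96354 <1
  x=-11.309: |R|=0.84172 <1
  x=-9.072: |R|=0.77062 <1
  x=-22.588: |R|=1.00474 >1
  x=-22.482: |R|=1.00391 >1
  x=-22.401: |R|=1.00326 >1
Stable set (-22.0000, 0).

(-22.0000,0); λ=-6 ⇒ h* = (22)/6 = 3.6667.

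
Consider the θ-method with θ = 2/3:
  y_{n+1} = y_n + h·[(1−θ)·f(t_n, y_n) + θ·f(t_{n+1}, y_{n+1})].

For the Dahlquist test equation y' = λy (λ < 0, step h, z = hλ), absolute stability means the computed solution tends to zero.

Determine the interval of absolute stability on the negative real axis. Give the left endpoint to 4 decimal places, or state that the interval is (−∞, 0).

With y'=λy (z=hλ):
  y_{n+1} = y_n + z·[1/3·y_n + 2/3·y_{n+1}] ⇒ (1 − 2/3z)y_{n+1} = (1 + 1/3z)y_n
  so R(z) = (1 + 1/3z)/(1 − 2/3z).

Solve |R(x)|<1 on ℝ⁻.
x=-1.73: |R|=0.1966
x=-2: |R|=0.1429
x=-10: |R|=0.3043
x=-100: |R|=0.4778
θ=2/3≥1/2 ⇒ |1+1/3x|<|1−2/3x| ∀x<0 ⇒ stable on all of ℝ⁻.

(−∞, 0) — no finite endpoint.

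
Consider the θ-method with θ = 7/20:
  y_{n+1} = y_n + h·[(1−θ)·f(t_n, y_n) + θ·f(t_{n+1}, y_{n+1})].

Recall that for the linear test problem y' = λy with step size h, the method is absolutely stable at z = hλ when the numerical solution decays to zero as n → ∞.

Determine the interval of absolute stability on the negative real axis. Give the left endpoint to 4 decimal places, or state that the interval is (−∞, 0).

z∈(-6.6667,0).

On y'=λy, z=hλ:
  y_{n+1} = y_n + z·[13/20·y_n + 7/20·y_{n+1}] ⇒ (1 − 7/20z)y_{n+1} = (1 + 13/20z)y_n
  ⇒ R(z) = (1 + 13/20z)/(1 − 7/20z).

Boundary: |R(x)|=1, x<0.
x=-1.39: |R|=0.0649
R=−1: 1+13/20x = −1+7/20x ⇒ -3/10x=2 ⇒ x=2/(-3/10)=-6.6667
Confirm numerically:
  x=-6.580: |R|=0.99213 <1
  x=-4.971: |R|=0.81433 <1
  x=-4.869: |R|=0.80057 <1
  x=-4.397: |R|=0.73182 <1
  x=-6.884: |R|=1.01912 >1
  x=-6.702: |R|=1.00317 >1
So |R|<1 on (-6.6667, 0).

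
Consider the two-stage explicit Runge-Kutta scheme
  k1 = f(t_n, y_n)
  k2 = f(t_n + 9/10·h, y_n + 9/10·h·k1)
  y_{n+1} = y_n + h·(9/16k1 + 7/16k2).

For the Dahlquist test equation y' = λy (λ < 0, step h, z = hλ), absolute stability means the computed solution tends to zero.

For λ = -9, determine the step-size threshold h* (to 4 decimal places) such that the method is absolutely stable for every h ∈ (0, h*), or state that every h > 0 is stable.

With y'=λy (z=hλ):
  k1=λy_n ⇒ h·k1=z·y_n;  k2=λ(1+9/10z)y_n ⇒ h·k2=z(1+9/10z)y_n
  y_{n+1}/y_n = 1 + 9/16z + 7/16z(1+9/10z) = 1 + z + 63/160z²
  R(z) = 1 + z + 63/160z².

Need |R(x)|<1, x<0.
x=-1.56: |R|=0.3982
R=1: x+63/160x²=0 ⇒ x=−160/63=-2.5397; min R=1−1/(4·63/160)=0.3651>−1
Confirm numerically:
  x=-2.300: |R|=0.78294 <1
  x=-2.181: |R|=0.69197 <1
  x=-1.893: |R|=0.51798 <1
  x=-1.311: |R|=0.36575 <1
  x=-2.871: |R|=1.37454 >1
  x=-2.608: |R|=1.07016 >1
  x=-2.594: |R|=1.05548 >1
Stable set (-2.5397, 0).

(-2.5397,0); λ=-9 ⇒ h* = (160/63)/9 = 0.2822.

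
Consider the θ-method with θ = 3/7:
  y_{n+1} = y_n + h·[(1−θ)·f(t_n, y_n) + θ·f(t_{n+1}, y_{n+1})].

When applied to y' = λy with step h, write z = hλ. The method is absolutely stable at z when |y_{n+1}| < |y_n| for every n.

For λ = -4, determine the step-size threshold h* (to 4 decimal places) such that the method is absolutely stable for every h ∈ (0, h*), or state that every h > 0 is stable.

Set f=λy, z=hλ:
  y_{n+1} = y_n + z·[4/7·y_n + 3/7·y_{n+1}] ⇒ (1 − 3/7z)y_{n+1} = (1 + 4/7z)y_n
  R(z) = (1 + 4/7z)/(1 − 3/7z).

Solve |R(x)|<1 on ℝ⁻.
x=-1.4: |R|=0.1250
R=−1: 1+4/7x = −1+3/7x ⇒ -1/7x=2 ⇒ x=2/(-1/7)=-14.0000
Confirm numerically:
  x=-13.629: |R|=0.99225 <1
  x=-12.060: |R|=0.95507 <1
  x=-10.118: |R|=0.89608 <1
  x=-6.855: |R|=0.74079 <1
  x=-14.362: |R|=1.00723 >1
  x=-14.342: |R|=1.00684 >1
Stable set (-14.0000, 0).

(-14.0000,0); λ=-4 ⇒ h* = (14)/4 = 3.5000.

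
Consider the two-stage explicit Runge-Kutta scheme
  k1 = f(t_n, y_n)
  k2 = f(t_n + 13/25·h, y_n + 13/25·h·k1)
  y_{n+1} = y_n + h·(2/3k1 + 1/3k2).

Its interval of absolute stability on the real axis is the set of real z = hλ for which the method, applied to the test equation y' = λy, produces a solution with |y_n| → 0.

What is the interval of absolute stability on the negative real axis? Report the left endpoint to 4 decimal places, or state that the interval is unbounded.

On y'=λy, z=hλ:
  k1=λy_n ⇒ h·k1=z·y_n;  k2=λ(1+13/25z)y_n ⇒ h·k2=z(1+13/25z)y_n
  y_{n+1}/y_n = 1 + 2/3z + 1/3z(1+13/25z) = 1 + z + 13/75z²
  so R(z) = 1 + z + 13/75z².

Need |R(x)|<1, x<0.
x=-0.65: |R|=0.4232
R=1: x+13/75x²=0 ⇒ x=−75/13=-5.7692; min R=1−1/(4·13/75)=-0.4423>−1
Confirm numerically:
  x=-4.461: |R|=0.01158 <1
  x=-3.036: |R|=0.43834 <1
  x=-2.966: |R|=0.44116 <1
  x=-6.027: |R|=1.26929 >1
  x=-5.839: |R|=1.07061 >1
So |R|<1 on (-5.7692, 0).

(-5.7692, 0).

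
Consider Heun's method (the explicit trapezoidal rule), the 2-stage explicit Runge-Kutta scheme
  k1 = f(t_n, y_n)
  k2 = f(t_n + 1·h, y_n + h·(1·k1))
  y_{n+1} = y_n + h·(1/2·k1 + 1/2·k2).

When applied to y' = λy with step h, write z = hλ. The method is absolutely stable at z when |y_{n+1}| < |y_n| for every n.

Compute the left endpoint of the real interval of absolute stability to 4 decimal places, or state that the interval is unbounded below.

left endpoint -2.0000.

With y'=λy (z=hλ):
  order 2, 2-stage ⇒ R(z)=1+z+z^2/2
  (e.g. R(-1.01)=0.50005, |R|=0.50005)

Need |R(x)|<1, x<0.
x=-1.01: |R|=0.5000
|R(-2.38)|=1.4522 |R(-1.26)|=0.5338 |R(-0.57)|=0.5924
Bisect:
  x_lo=-2.6968 |R|=1.9395  x_hi=-0.3902 |R|=0.6860
  mid=-1.54347 |R|=0.64768 →hi
  mid=-2.12012 |R|=1.12734 →lo
  mid=-1.83180 |R|=0.84594 →hi
  mid=-1.97596 |R|=0.97625 →hi
  mid=-2.04804 |R|=1.04920 →lo
  mid=-2.01200 |R|=1.01207 →lo
  mid=-1.99398 |R|=0.99400 →hi
  mid=-2.00299 |R|=1.00300 →lo
  mid=-1.99849 |R|=0.99849 →hi
  ...
  [-2.00003,-1.99989] ⇒ x*=-2.0000
Stable set (-2.0000, 0).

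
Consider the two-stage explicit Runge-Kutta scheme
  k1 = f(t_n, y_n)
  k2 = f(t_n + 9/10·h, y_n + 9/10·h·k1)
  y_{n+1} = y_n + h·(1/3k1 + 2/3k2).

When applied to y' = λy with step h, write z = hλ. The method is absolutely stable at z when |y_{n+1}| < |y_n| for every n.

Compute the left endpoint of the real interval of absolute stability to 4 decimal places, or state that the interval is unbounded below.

z* = -1.6667.

Set f=λy, z=hλ:
  k1=λy_n ⇒ h·k1=z·y_n;  k2=λ(1+9/10z)y_n ⇒ h·k2=z(1+9/10z)y_n
  y_{n+1}/y_n = 1 + 1/3z + 2/3z(1+9/10z) = 1 + z + 3/5z²
  R(z) = 1 + z + 3/5z².

Need |R(x)|<1, x<0.
x=-1.51: |R|=0.8581
R=1: x+3/5x²=0 ⇒ x=−5/3=-1.6667; min R=1−1/(4·3/5)=0.5833>−1
Confirm numerically:
  x=-1.610: |R|=0.94526 <1
  x=-1.508: |R|=0.85644 <1
  x=-1.300: |R|=0.71400 <1
  x=-0.910: |R|=0.58686 <1
  x=-1.977: |R|=1.36812 >1
  x=-1.790: |R|=1.13246 >1
Interval (-1.6667, 0).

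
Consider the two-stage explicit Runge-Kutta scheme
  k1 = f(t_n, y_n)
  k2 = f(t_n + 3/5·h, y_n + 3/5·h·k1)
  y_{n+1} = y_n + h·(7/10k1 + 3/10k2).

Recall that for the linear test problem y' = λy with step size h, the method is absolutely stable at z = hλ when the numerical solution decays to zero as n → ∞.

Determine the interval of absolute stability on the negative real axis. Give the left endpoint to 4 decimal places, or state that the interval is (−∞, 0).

z∈(-5.5556,0).

Set f=λy, z=hλ:
  k1=λy_n ⇒ h·k1=z·y_n;  k2=λ(1+3/5z)y_n ⇒ h·k2=z(1+3/5z)y_n
  y_{n+1}/y_n = 1 + 7/10z + 3/10z(1+3/5z) = 1 + z + 9/50z²
  so R(z) = 1 + z + 9/50z².

Boundary: |R(x)|=1, x<0.
x=-1.56: |R|=0.1220
R=1: x+9/50x²=0 ⇒ x=−50/9=-5.5556; min R=1−1/(4·9/50)=-0.3889>−1
Confirm numerically:
  x=-5.008: |R|=0.50641 <1
  x=-3.849: |R|=0.18234 <1
  x=-3.177: |R|=0.36020 <1
  x=-6.051: |R|=1.53963 >1
  x=-6.038: |R|=1.52434 >1
  x=-5.832: |R|=1.29020 >1
Interval (-5.5556, 0).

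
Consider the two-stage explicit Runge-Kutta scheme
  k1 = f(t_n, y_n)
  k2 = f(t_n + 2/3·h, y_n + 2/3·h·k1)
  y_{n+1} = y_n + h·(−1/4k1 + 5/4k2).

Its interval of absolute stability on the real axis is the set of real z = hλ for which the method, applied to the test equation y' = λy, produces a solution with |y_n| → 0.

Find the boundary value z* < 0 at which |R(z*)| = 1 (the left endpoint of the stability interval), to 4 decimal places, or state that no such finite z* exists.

left endpoint -1.2000.

Test eqn y'=λy, z=hλ:
  k1=λy_n ⇒ h·k1=z·y_n;  k2=λ(1+2/3z)y_n ⇒ h·k2=z(1+2/3z)y_n
  y_{n+1}/y_n = 1 − 1/4z + 5/4z(1+2/3z) = 1 + z + 5/6z²
  ⇒ R(z) = 1 + z + 5/6z².

Solve |R(x)|<1 on ℝ⁻.
x=-1.47: |R|=1.3308
R=1: x+5/6x²=0 ⇒ x=−6/5=-1.2000; min R=1−1/(4·5/6)=0.7000>−1
Confirm numerically:
  x=-0.738: |R|=0.71587 <1
  x=-0.632: |R|=0.70085 <1
  x=-0.562: |R|=0.70120 <1
  x=-1.642: |R|=1.60480 >1
  x=-1.411: |R|=1.24810 >1
  x=-1.236: |R|=1.03708 >1
So |R|<1 on (-1.2000, 0).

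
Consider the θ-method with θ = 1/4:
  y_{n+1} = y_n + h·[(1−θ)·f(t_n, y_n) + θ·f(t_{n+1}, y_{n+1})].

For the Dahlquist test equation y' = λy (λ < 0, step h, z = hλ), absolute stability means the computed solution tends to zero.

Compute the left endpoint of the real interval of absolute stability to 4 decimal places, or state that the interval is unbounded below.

z* = -4.0000.

On y'=λy, z=hλ:
  y_{n+1} = y_n + z·[3/4·y_n + 1/4·y_{n+1}] ⇒ (1 − 1/4z)y_{n+1} = (1 + 3/4z)y_n
  ⇒ R(z) = (1 + 3/4z)/(1 − 1/4z).

Need |R(x)|<1, x<0.
x=-0.83: |R|=0.3126
R=−1: 1+3/4x = −1+1/4x ⇒ -1/2x=2 ⇒ x=2/(-1/2)=-4.0000
Confirm numerically:
  x=-3.959: |R|=0.98970 <1
  x=-2.740: |R|=0.62611 <1
  x=-2.084: |R|=0.37015 <1
  x=-4.570: |R|=1.13302 >1
  x=-4.383: |R|=1.09138 >1
  x=-4.200: |R|=1.04878 >1
Stable set (-4.0000, 0).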